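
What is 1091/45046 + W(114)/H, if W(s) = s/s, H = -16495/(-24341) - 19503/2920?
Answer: -2736303061927/19214692162658 ≈ -0.14241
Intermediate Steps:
H = -426557123/71075720 (H = -16495*(-1/24341) - 19503*1/2920 = 16495/24341 - 19503/2920 = -426557123/71075720 ≈ -6.0014)
W(s) = 1
1091/45046 + W(114)/H = 1091/45046 + 1/(-426557123/71075720) = 1091*(1/45046) + 1*(-71075720/426557123) = 1091/45046 - 71075720/426557123 = -2736303061927/19214692162658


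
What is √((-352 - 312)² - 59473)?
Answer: √381423 ≈ 617.59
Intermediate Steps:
√((-352 - 312)² - 59473) = √((-664)² - 59473) = √(440896 - 59473) = √381423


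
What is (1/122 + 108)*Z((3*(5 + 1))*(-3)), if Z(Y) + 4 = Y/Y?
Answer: -39531/122 ≈ -324.02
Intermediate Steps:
Z(Y) = -3 (Z(Y) = -4 + Y/Y = -4 + 1 = -3)
(1/122 + 108)*Z((3*(5 + 1))*(-3)) = (1/122 + 108)*(-3) = (13177/122)*(-3) = -39531/122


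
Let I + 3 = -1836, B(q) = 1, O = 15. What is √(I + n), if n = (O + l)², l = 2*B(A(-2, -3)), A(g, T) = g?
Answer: 5*I*√62 ≈ 39.37*I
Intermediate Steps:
I = -1839 (I = -3 - 1836 = -1839)
l = 2 (l = 2*1 = 2)
n = 289 (n = (15 + 2)² = 17² = 289)
√(I + n) = √(-1839 + 289) = √(-1550) = 5*I*√62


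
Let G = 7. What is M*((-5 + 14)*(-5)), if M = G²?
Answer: -2205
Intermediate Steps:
M = 49 (M = 7² = 49)
M*((-5 + 14)*(-5)) = 49*((-5 + 14)*(-5)) = 49*(9*(-5)) = 49*(-45) = -2205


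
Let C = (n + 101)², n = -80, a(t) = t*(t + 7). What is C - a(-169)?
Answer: -26937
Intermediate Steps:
a(t) = t*(7 + t)
C = 441 (C = (-80 + 101)² = 21² = 441)
C - a(-169) = 441 - (-169)*(7 - 169) = 441 - (-169)*(-162) = 441 - 1*27378 = 441 - 27378 = -26937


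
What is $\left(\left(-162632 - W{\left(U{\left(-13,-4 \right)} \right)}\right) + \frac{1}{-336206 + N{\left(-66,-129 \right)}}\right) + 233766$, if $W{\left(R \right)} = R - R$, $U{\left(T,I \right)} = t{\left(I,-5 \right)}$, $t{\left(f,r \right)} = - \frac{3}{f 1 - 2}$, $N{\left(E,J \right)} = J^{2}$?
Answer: $\frac{22731936709}{319565} \approx 71134.0$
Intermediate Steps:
$t{\left(f,r \right)} = - \frac{3}{-2 + f}$ ($t{\left(f,r \right)} = - \frac{3}{f - 2} = - \frac{3}{-2 + f}$)
$U{\left(T,I \right)} = - \frac{3}{-2 + I}$
$W{\left(R \right)} = 0$
$\left(\left(-162632 - W{\left(U{\left(-13,-4 \right)} \right)}\right) + \frac{1}{-336206 + N{\left(-66,-129 \right)}}\right) + 233766 = \left(\left(-162632 - 0\right) + \frac{1}{-336206 + \left(-129\right)^{2}}\right) + 233766 = \left(\left(-162632 + 0\right) + \frac{1}{-336206 + 16641}\right) + 233766 = \left(-162632 + \frac{1}{-319565}\right) + 233766 = \left(-162632 - \frac{1}{319565}\right) + 233766 = - \frac{51971495081}{319565} + 233766 = \frac{22731936709}{319565}$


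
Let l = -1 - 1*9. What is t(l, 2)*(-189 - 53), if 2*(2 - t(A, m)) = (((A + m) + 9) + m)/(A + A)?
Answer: -10043/20 ≈ -502.15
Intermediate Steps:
l = -10 (l = -1 - 9 = -10)
t(A, m) = 2 - (9 + A + 2*m)/(4*A) (t(A, m) = 2 - (((A + m) + 9) + m)/(2*(A + A)) = 2 - ((9 + A + m) + m)/(2*(2*A)) = 2 - (9 + A + 2*m)*1/(2*A)/2 = 2 - (9 + A + 2*m)/(4*A))
t(l, 2)*(-189 - 53) = ((¼)*(-9 - 2*2 + 7*(-10))/(-10))*(-189 - 53) = ((¼)*(-⅒)*(-9 - 4 - 70))*(-242) = ((¼)*(-⅒)*(-83))*(-242) = (83/40)*(-242) = -10043/20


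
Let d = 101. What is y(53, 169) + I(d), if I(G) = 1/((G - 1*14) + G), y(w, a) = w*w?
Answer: 528093/188 ≈ 2809.0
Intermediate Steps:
y(w, a) = w²
I(G) = 1/(-14 + 2*G) (I(G) = 1/((G - 14) + G) = 1/((-14 + G) + G) = 1/(-14 + 2*G))
y(53, 169) + I(d) = 53² + 1/(2*(-7 + 101)) = 2809 + (½)/94 = 2809 + (½)*(1/94) = 2809 + 1/188 = 528093/188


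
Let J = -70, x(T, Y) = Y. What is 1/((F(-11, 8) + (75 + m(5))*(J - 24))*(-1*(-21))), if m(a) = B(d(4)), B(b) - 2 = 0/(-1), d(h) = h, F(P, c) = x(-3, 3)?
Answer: -1/151935 ≈ -6.5818e-6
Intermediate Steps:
F(P, c) = 3
B(b) = 2 (B(b) = 2 + 0/(-1) = 2 + 0*(-1) = 2 + 0 = 2)
m(a) = 2
1/((F(-11, 8) + (75 + m(5))*(J - 24))*(-1*(-21))) = 1/((3 + (75 + 2)*(-70 - 24))*(-1*(-21))) = 1/((3 + 77*(-94))*21) = 1/((3 - 7238)*21) = 1/(-7235*21) = 1/(-151935) = -1/151935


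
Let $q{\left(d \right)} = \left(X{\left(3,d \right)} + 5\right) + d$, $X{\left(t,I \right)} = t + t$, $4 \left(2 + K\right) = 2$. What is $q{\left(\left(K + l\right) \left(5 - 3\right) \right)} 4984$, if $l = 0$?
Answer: $39872$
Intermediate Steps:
$K = - \frac{3}{2}$ ($K = -2 + \frac{1}{4} \cdot 2 = -2 + \frac{1}{2} = - \frac{3}{2} \approx -1.5$)
$X{\left(t,I \right)} = 2 t$
$q{\left(d \right)} = 11 + d$ ($q{\left(d \right)} = \left(2 \cdot 3 + 5\right) + d = \left(6 + 5\right) + d = 11 + d$)
$q{\left(\left(K + l\right) \left(5 - 3\right) \right)} 4984 = \left(11 + \left(- \frac{3}{2} + 0\right) \left(5 - 3\right)\right) 4984 = \left(11 - 3\right) 4984 = 8 \cdot 4984 = 39872$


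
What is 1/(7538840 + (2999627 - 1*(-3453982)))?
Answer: 1/13992449 ≈ 7.1467e-8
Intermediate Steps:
1/(7538840 + (2999627 - 1*(-3453982))) = 1/(7538840 + (2999627 + 3453982)) = 1/(7538840 + 6453609) = 1/13992449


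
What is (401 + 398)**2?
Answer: 638401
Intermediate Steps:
(401 + 398)**2 = 799**2 = 638401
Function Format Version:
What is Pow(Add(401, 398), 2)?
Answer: 638401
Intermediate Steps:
Pow(Add(401, 398), 2) = Pow(799, 2) = 638401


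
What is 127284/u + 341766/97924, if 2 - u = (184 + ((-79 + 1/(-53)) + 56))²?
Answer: -2533719214887/1781957448286 ≈ -1.4219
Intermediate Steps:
u = -72789406/2809 (u = 2 - (184 + ((-79 + 1/(-53)) + 56))² = 2 - (184 + ((-79 - 1/53) + 56))² = 2 - (184 + (-4188/53 + 56))² = 2 - (184 - 1220/53)² = 2 - (8532/53)² = 2 - 1*72795024/2809 = 2 - 72795024/2809 = -72789406/2809 ≈ -25913.)
127284/u + 341766/97924 = 127284/(-72789406/2809) + 341766/97924 = 127284*(-2809/72789406) + 341766*(1/97924) = -178770378/36394703 + 170883/48962 = -2533719214887/1781957448286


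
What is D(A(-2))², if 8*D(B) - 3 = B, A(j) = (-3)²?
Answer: 9/4 ≈ 2.2500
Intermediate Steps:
A(j) = 9
D(B) = 3/8 + B/8
D(A(-2))² = (3/8 + (⅛)*9)² = (3/8 + 9/8)² = (3/2)² = 9/4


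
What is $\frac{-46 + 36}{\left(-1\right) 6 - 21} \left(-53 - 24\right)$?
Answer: $- \frac{770}{27} \approx -28.519$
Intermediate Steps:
$\frac{-46 + 36}{\left(-1\right) 6 - 21} \left(-53 - 24\right) = - \frac{10}{-6 - 21} \left(-53 - 24\right) = - \frac{10}{-27} \left(-77\right) = \left(-10\right) \left(- \frac{1}{27}\right) \left(-77\right) = \frac{10}{27} \left(-77\right) = - \frac{770}{27}$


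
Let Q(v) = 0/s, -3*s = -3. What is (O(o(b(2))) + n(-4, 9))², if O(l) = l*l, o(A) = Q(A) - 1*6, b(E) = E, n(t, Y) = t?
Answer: 1024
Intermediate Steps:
s = 1 (s = -⅓*(-3) = 1)
Q(v) = 0 (Q(v) = 0/1 = 0*1 = 0)
o(A) = -6 (o(A) = 0 - 1*6 = 0 - 6 = -6)
O(l) = l²
(O(o(b(2))) + n(-4, 9))² = ((-6)² - 4)² = (36 - 4)² = 32² = 1024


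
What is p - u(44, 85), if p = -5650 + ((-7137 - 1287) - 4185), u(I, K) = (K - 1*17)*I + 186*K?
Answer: -37061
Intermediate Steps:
u(I, K) = 186*K + I*(-17 + K) (u(I, K) = (K - 17)*I + 186*K = (-17 + K)*I + 186*K = I*(-17 + K) + 186*K = 186*K + I*(-17 + K))
p = -18259 (p = -5650 + (-8424 - 4185) = -5650 - 12609 = -18259)
p - u(44, 85) = -18259 - (-17*44 + 186*85 + 44*85) = -18259 - (-748 + 15810 + 3740) = -18259 - 1*18802 = -18259 - 18802 = -37061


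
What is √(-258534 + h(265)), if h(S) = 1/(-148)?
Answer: I*√1415732221/74 ≈ 508.46*I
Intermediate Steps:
h(S) = -1/148
√(-258534 + h(265)) = √(-258534 - 1/148) = √(-38263033/148) = I*√1415732221/74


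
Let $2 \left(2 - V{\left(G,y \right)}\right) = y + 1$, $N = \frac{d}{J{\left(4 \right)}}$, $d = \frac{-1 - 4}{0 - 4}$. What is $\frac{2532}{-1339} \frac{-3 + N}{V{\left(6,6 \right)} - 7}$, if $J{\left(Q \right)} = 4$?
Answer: $- \frac{27219}{45526} \approx -0.59788$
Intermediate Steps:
$d = \frac{5}{4}$ ($d = - \frac{5}{-4} = \left(-5\right) \left(- \frac{1}{4}\right) = \frac{5}{4} \approx 1.25$)
$N = \frac{5}{16}$ ($N = \frac{5}{4 \cdot 4} = \frac{5}{4} \cdot \frac{1}{4} = \frac{5}{16} \approx 0.3125$)
$V{\left(G,y \right)} = \frac{3}{2} - \frac{y}{2}$ ($V{\left(G,y \right)} = 2 - \frac{y + 1}{2} = 2 - \frac{1 + y}{2} = 2 - \left(\frac{1}{2} + \frac{y}{2}\right) = \frac{3}{2} - \frac{y}{2}$)
$\frac{2532}{-1339} \frac{-3 + N}{V{\left(6,6 \right)} - 7} = \frac{2532}{-1339} \frac{-3 + \frac{5}{16}}{\left(\frac{3}{2} - 3\right) - 7} = 2532 \left(- \frac{1}{1339}\right) \left(- \frac{43}{16 \left(\left(\frac{3}{2} - 3\right) - 7\right)}\right) = - \frac{2532 \left(- \frac{43}{16 \left(- \frac{3}{2} - 7\right)}\right)}{1339} = - \frac{2532 \left(- \frac{43}{16 \left(- \frac{17}{2}\right)}\right)}{1339} = - \frac{2532 \left(\left(- \frac{43}{16}\right) \left(- \frac{2}{17}\right)\right)}{1339} = \left(- \frac{2532}{1339}\right) \frac{43}{136} = - \frac{27219}{45526}$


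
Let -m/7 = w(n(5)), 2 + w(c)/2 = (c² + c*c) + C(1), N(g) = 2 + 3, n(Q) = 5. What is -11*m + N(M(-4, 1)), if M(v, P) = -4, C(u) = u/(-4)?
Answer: 14717/2 ≈ 7358.5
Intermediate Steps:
C(u) = -u/4 (C(u) = u*(-¼) = -u/4)
N(g) = 5
w(c) = -9/2 + 4*c² (w(c) = -4 + 2*((c² + c*c) - ¼*1) = -4 + 2*((c² + c²) - ¼) = -4 + 2*(2*c² - ¼) = -4 + 2*(-¼ + 2*c²) = -4 + (-½ + 4*c²) = -9/2 + 4*c²)
m = -1337/2 (m = -7*(-9/2 + 4*5²) = -7*(-9/2 + 4*25) = -7*(-9/2 + 100) = -7*191/2 = -1337/2 ≈ -668.50)
-11*m + N(M(-4, 1)) = -11*(-1337/2) + 5 = 14707/2 + 5 = 14717/2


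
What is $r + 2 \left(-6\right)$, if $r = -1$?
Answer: $-13$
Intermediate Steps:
$r + 2 \left(-6\right) = -1 + 2 \left(-6\right) = -1 - 12 = -13$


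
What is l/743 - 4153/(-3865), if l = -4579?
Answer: -14612156/2871695 ≈ -5.0883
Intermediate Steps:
l/743 - 4153/(-3865) = -4579/743 - 4153/(-3865) = -4579*1/743 - 4153*(-1/3865) = -4579/743 + 4153/3865 = -14612156/2871695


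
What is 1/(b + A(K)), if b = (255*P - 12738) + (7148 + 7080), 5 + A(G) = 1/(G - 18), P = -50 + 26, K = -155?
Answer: -173/801856 ≈ -0.00021575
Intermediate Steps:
P = -24
A(G) = -5 + 1/(-18 + G) (A(G) = -5 + 1/(G - 18) = -5 + 1/(-18 + G))
b = -4630 (b = (255*(-24) - 12738) + (7148 + 7080) = (-6120 - 12738) + 14228 = -18858 + 14228 = -4630)
1/(b + A(K)) = 1/(-4630 + (91 - 5*(-155))/(-18 - 155)) = 1/(-4630 + (91 + 775)/(-173)) = 1/(-4630 - 1/173*866) = 1/(-4630 - 866/173) = 1/(-801856/173) = -173/801856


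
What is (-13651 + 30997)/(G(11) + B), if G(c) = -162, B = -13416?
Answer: -2891/2263 ≈ -1.2775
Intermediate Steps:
(-13651 + 30997)/(G(11) + B) = (-13651 + 30997)/(-162 - 13416) = 17346/(-13578) = 17346*(-1/13578) = -2891/2263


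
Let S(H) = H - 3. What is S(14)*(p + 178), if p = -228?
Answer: -550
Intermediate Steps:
S(H) = -3 + H
S(14)*(p + 178) = (-3 + 14)*(-228 + 178) = 11*(-50) = -550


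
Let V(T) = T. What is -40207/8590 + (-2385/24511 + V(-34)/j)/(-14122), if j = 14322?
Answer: -49831267069350677/10646186724001290 ≈ -4.6807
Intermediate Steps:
-40207/8590 + (-2385/24511 + V(-34)/j)/(-14122) = -40207/8590 + (-2385/24511 - 34/14322)/(-14122) = -40207*1/8590 + (-2385*1/24511 - 34*1/14322)*(-1/14122) = -40207/8590 + (-2385/24511 - 17/7161)*(-1/14122) = -40207/8590 - 17495672/175523271*(-1/14122) = -40207/8590 + 8747836/1239369816531 = -49831267069350677/10646186724001290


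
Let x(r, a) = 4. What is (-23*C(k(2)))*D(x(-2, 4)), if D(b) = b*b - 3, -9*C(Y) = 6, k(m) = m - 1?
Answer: 598/3 ≈ 199.33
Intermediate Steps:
k(m) = -1 + m
C(Y) = -⅔ (C(Y) = -⅑*6 = -⅔)
D(b) = -3 + b² (D(b) = b² - 3 = -3 + b²)
(-23*C(k(2)))*D(x(-2, 4)) = (-23*(-⅔))*(-3 + 4²) = 46*(-3 + 16)/3 = (46/3)*13 = 598/3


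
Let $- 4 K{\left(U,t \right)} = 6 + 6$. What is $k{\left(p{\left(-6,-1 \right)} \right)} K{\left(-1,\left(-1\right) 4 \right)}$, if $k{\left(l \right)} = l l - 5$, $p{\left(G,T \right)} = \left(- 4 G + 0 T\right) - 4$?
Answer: $-1185$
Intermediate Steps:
$p{\left(G,T \right)} = -4 - 4 G$ ($p{\left(G,T \right)} = \left(- 4 G + 0\right) - 4 = - 4 G - 4 = -4 - 4 G$)
$K{\left(U,t \right)} = -3$ ($K{\left(U,t \right)} = - \frac{6 + 6}{4} = \left(- \frac{1}{4}\right) 12 = -3$)
$k{\left(l \right)} = -5 + l^{2}$ ($k{\left(l \right)} = l^{2} - 5 = -5 + l^{2}$)
$k{\left(p{\left(-6,-1 \right)} \right)} K{\left(-1,\left(-1\right) 4 \right)} = \left(-5 + \left(-4 - -24\right)^{2}\right) \left(-3\right) = \left(-5 + \left(-4 + 24\right)^{2}\right) \left(-3\right) = \left(-5 + 20^{2}\right) \left(-3\right) = \left(-5 + 400\right) \left(-3\right) = 395 \left(-3\right) = -1185$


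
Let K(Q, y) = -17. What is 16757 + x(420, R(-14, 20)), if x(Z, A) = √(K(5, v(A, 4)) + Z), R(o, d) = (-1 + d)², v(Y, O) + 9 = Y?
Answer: 16757 + √403 ≈ 16777.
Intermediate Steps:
v(Y, O) = -9 + Y
x(Z, A) = √(-17 + Z)
16757 + x(420, R(-14, 20)) = 16757 + √(-17 + 420) = 16757 + √403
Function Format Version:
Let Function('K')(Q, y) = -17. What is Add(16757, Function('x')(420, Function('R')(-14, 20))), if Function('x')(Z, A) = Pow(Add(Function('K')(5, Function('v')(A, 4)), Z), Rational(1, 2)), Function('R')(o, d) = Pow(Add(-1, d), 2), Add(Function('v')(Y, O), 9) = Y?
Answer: Add(16757, Pow(403, Rational(1, 2))) ≈ 16777.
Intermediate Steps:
Function('v')(Y, O) = Add(-9, Y)
Function('x')(Z, A) = Pow(Add(-17, Z), Rational(1, 2))
Add(16757, Function('x')(420, Function('R')(-14, 20))) = Add(16757, Pow(Add(-17, 420), Rational(1, 2))) = Add(16757, Pow(403, Rational(1, 2)))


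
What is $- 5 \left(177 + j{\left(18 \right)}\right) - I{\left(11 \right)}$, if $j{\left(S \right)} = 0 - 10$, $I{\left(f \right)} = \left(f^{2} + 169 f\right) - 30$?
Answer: $-2785$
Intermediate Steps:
$I{\left(f \right)} = -30 + f^{2} + 169 f$
$j{\left(S \right)} = -10$ ($j{\left(S \right)} = 0 - 10 = -10$)
$- 5 \left(177 + j{\left(18 \right)}\right) - I{\left(11 \right)} = - 5 \left(177 - 10\right) - \left(-30 + 11^{2} + 169 \cdot 11\right) = \left(-5\right) 167 - \left(-30 + 121 + 1859\right) = -835 - 1950 = -2785$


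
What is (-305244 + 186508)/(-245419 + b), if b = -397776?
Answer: 118736/643195 ≈ 0.18460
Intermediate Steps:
(-305244 + 186508)/(-245419 + b) = (-305244 + 186508)/(-245419 - 397776) = -118736/(-643195) = -118736*(-1/643195) = 118736/643195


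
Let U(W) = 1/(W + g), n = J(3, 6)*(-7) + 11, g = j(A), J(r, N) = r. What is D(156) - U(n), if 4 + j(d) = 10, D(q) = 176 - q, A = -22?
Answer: 81/4 ≈ 20.250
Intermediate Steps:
j(d) = 6 (j(d) = -4 + 10 = 6)
g = 6
n = -10 (n = 3*(-7) + 11 = -21 + 11 = -10)
U(W) = 1/(6 + W) (U(W) = 1/(W + 6) = 1/(6 + W))
D(156) - U(n) = (176 - 1*156) - 1/(6 - 10) = (176 - 156) - 1/(-4) = 20 - 1*(-¼) = 20 + ¼ = 81/4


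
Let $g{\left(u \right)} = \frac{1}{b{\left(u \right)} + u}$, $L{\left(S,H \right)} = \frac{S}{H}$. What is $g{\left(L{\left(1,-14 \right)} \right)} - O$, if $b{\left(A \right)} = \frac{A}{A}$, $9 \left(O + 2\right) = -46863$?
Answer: $\frac{67731}{13} \approx 5210.1$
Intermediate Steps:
$O = -5209$ ($O = -2 + \frac{1}{9} \left(-46863\right) = -2 - 5207 = -5209$)
$b{\left(A \right)} = 1$
$g{\left(u \right)} = \frac{1}{1 + u}$
$g{\left(L{\left(1,-14 \right)} \right)} - O = \frac{1}{1 + 1 \frac{1}{-14}} - -5209 = \frac{1}{1 + 1 \left(- \frac{1}{14}\right)} + 5209 = \frac{1}{1 - \frac{1}{14}} + 5209 = \frac{1}{\frac{13}{14}} + 5209 = \frac{14}{13} + 5209 = \frac{67731}{13}$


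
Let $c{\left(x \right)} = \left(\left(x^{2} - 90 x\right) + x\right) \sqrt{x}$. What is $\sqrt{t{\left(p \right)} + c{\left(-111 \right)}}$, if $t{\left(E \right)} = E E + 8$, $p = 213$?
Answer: $\sqrt{45377 + 22200 i \sqrt{111}} \approx 376.58 + 310.54 i$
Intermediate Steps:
$t{\left(E \right)} = 8 + E^{2}$ ($t{\left(E \right)} = E^{2} + 8 = 8 + E^{2}$)
$c{\left(x \right)} = \sqrt{x} \left(x^{2} - 89 x\right)$ ($c{\left(x \right)} = \left(x^{2} - 89 x\right) \sqrt{x} = \sqrt{x} \left(x^{2} - 89 x\right)$)
$\sqrt{t{\left(p \right)} + c{\left(-111 \right)}} = \sqrt{\left(8 + 213^{2}\right) + \left(-111\right)^{\frac{3}{2}} \left(-89 - 111\right)} = \sqrt{\left(8 + 45369\right) + - 111 i \sqrt{111} \left(-200\right)} = \sqrt{45377 + 22200 i \sqrt{111}}$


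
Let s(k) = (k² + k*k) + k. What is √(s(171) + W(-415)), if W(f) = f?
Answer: √58238 ≈ 241.33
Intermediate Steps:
s(k) = k + 2*k² (s(k) = (k² + k²) + k = 2*k² + k = k + 2*k²)
√(s(171) + W(-415)) = √(171*(1 + 2*171) - 415) = √(171*(1 + 342) - 415) = √(171*343 - 415) = √(58653 - 415) = √58238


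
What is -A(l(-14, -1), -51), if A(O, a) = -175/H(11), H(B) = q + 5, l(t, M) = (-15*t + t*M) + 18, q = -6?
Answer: -175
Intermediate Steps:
l(t, M) = 18 - 15*t + M*t (l(t, M) = (-15*t + M*t) + 18 = 18 - 15*t + M*t)
H(B) = -1 (H(B) = -6 + 5 = -1)
A(O, a) = 175 (A(O, a) = -175/(-1) = -175*(-1) = 175)
-A(l(-14, -1), -51) = -1*175 = -175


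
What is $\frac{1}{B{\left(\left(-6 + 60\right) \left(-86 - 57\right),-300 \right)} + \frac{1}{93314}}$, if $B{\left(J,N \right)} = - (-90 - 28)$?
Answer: $\frac{93314}{11011053} \approx 0.0084746$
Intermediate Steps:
$B{\left(J,N \right)} = 118$ ($B{\left(J,N \right)} = - (-90 - 28) = \left(-1\right) \left(-118\right) = 118$)
$\frac{1}{B{\left(\left(-6 + 60\right) \left(-86 - 57\right),-300 \right)} + \frac{1}{93314}} = \frac{1}{118 + \frac{1}{93314}} = \frac{1}{\frac{11011053}{93314}} = \frac{93314}{11011053}$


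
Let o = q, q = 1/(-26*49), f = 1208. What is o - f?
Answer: -1538993/1274 ≈ -1208.0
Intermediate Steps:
q = -1/1274 (q = 1/(-1274) = -1/1274 ≈ -0.00078493)
o = -1/1274 ≈ -0.00078493
o - f = -1/1274 - 1*1208 = -1/1274 - 1208 = -1538993/1274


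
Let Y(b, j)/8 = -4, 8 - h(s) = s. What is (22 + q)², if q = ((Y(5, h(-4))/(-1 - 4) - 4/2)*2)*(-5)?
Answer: 484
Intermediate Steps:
h(s) = 8 - s
Y(b, j) = -32 (Y(b, j) = 8*(-4) = -32)
q = -44 (q = ((-32/(-1 - 4) - 4/2)*2)*(-5) = ((-32/(-5) - 4*½)*2)*(-5) = ((-32*(-⅕) - 2)*2)*(-5) = ((32/5 - 2)*2)*(-5) = ((22/5)*2)*(-5) = (44/5)*(-5) = -44)
(22 + q)² = (22 - 44)² = (-22)² = 484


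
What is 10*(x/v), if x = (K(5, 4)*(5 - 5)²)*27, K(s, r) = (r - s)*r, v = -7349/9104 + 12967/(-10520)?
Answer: 0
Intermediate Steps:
v = -24420381/11971760 (v = -7349*1/9104 + 12967*(-1/10520) = -7349/9104 - 12967/10520 = -24420381/11971760 ≈ -2.0398)
K(s, r) = r*(r - s)
x = 0 (x = ((4*(4 - 1*5))*(5 - 5)²)*27 = ((4*(4 - 5))*0²)*27 = ((4*(-1))*0)*27 = -4*0*27 = 0*27 = 0)
10*(x/v) = 10*(0/(-24420381/11971760)) = 10*(0*(-11971760/24420381)) = 10*0 = 0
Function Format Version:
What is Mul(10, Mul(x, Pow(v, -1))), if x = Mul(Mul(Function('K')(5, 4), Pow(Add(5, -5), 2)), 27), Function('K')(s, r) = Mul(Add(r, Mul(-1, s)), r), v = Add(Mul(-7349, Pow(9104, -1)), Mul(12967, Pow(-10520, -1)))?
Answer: 0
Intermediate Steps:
v = Rational(-24420381, 11971760) (v = Add(Mul(-7349, Rational(1, 9104)), Mul(12967, Rational(-1, 10520))) = Add(Rational(-7349, 9104), Rational(-12967, 10520)) = Rational(-24420381, 11971760) ≈ -2.0398)
Function('K')(s, r) = Mul(r, Add(r, Mul(-1, s)))
x = 0 (x = Mul(Mul(Mul(4, Add(4, Mul(-1, 5))), Pow(Add(5, -5), 2)), 27) = Mul(Mul(Mul(4, Add(4, -5)), Pow(0, 2)), 27) = Mul(Mul(Mul(4, -1), 0), 27) = Mul(Mul(-4, 0), 27) = Mul(0, 27) = 0)
Mul(10, Mul(x, Pow(v, -1))) = Mul(10, Mul(0, Pow(Rational(-24420381, 11971760), -1))) = Mul(10, Mul(0, Rational(-11971760, 24420381))) = Mul(10, 0) = 0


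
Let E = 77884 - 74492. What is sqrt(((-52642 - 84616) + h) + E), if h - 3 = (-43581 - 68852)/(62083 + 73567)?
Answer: I*sqrt(98528717606158)/27130 ≈ 365.87*I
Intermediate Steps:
h = 294517/135650 (h = 3 + (-43581 - 68852)/(62083 + 73567) = 3 - 112433/135650 = 294517/135650 ≈ 2.1712)
E = 3392
sqrt(((-52642 - 84616) + h) + E) = sqrt(((-52642 - 84616) + 294517/135650) + 3392) = sqrt((-137258 + 294517/135650) + 3392) = sqrt(-18618753183/135650 + 3392) = sqrt(-18158628383/135650) = I*sqrt(98528717606158)/27130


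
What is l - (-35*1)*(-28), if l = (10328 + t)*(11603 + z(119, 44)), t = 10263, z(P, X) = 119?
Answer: 241366722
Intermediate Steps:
l = 241367702 (l = (10328 + 10263)*(11603 + 119) = 20591*11722 = 241367702)
l - (-35*1)*(-28) = 241367702 - (-35*1)*(-28) = 241367702 - (-35)*(-28) = 241367702 - 1*980 = 241367702 - 980 = 241366722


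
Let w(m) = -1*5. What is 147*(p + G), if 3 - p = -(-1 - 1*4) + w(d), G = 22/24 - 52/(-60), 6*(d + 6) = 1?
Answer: 14063/20 ≈ 703.15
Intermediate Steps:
d = -35/6 (d = -6 + (⅙)*1 = -6 + ⅙ = -35/6 ≈ -5.8333)
G = 107/60 (G = 22*(1/24) - 52*(-1/60) = 11/12 + 13/15 = 107/60 ≈ 1.7833)
w(m) = -5
p = 3 (p = 3 - (-(-1 - 1*4) - 5) = 3 - (-(-1 - 4) - 5) = 3 - (-1*(-5) - 5) = 3 - (5 - 5) = 3 - 1*0 = 3 + 0 = 3)
147*(p + G) = 147*(3 + 107/60) = 147*(287/60) = 14063/20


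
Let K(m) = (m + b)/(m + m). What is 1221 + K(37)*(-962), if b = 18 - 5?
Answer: 571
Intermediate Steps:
b = 13
K(m) = (13 + m)/(2*m) (K(m) = (m + 13)/(m + m) = (13 + m)/((2*m)) = (13 + m)*(1/(2*m)) = (13 + m)/(2*m))
1221 + K(37)*(-962) = 1221 + ((½)*(13 + 37)/37)*(-962) = 1221 + ((½)*(1/37)*50)*(-962) = 1221 + (25/37)*(-962) = 1221 - 650 = 571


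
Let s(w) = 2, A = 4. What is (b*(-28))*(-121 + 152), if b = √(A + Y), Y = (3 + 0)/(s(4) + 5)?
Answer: -124*√217 ≈ -1826.6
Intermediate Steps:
Y = 3/7 (Y = (3 + 0)/(2 + 5) = 3/7 ≈ 0.42857)
b = √217/7 (b = √(4 + 3/7) = √(31/7) = √217/7 ≈ 2.1044)
(b*(-28))*(-121 + 152) = ((√217/7)*(-28))*(-121 + 152) = -4*√217*31 = -124*√217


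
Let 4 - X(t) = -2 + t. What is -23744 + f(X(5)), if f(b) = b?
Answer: -23743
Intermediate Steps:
X(t) = 6 - t (X(t) = 4 - (-2 + t) = 4 + (2 - t) = 6 - t)
-23744 + f(X(5)) = -23744 + (6 - 1*5) = -23744 + (6 - 5) = -23744 + 1 = -23743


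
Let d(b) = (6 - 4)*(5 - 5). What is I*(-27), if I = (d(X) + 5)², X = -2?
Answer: -675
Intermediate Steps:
d(b) = 0 (d(b) = 2*0 = 0)
I = 25 (I = (0 + 5)² = 5² = 25)
I*(-27) = 25*(-27) = -675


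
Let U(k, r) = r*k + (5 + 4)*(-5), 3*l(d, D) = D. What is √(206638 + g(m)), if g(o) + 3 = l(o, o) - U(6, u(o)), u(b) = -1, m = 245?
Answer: √1860909/3 ≈ 454.72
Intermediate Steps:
l(d, D) = D/3
U(k, r) = -45 + k*r (U(k, r) = k*r + 9*(-5) = k*r - 45 = -45 + k*r)
g(o) = 48 + o/3 (g(o) = -3 + (o/3 - (-45 + 6*(-1))) = -3 + (o/3 - (-45 - 6)) = -3 + (o/3 - 1*(-51)) = -3 + (o/3 + 51) = -3 + (51 + o/3) = 48 + o/3)
√(206638 + g(m)) = √(206638 + (48 + (⅓)*245)) = √(206638 + (48 + 245/3)) = √(206638 + 389/3) = √(620303/3) = √1860909/3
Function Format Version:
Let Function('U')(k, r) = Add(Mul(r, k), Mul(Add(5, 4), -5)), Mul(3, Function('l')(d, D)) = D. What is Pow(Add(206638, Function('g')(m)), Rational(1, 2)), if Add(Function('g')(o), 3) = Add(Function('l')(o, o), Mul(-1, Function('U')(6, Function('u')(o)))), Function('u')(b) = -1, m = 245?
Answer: Mul(Rational(1, 3), Pow(1860909, Rational(1, 2))) ≈ 454.72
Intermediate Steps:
Function('l')(d, D) = Mul(Rational(1, 3), D)
Function('U')(k, r) = Add(-45, Mul(k, r)) (Function('U')(k, r) = Add(Mul(k, r), Mul(9, -5)) = Add(Mul(k, r), -45) = Add(-45, Mul(k, r)))
Function('g')(o) = Add(48, Mul(Rational(1, 3), o)) (Function('g')(o) = Add(-3, Add(Mul(Rational(1, 3), o), Mul(-1, Add(-45, Mul(6, -1))))) = Add(-3, Add(Mul(Rational(1, 3), o), Mul(-1, Add(-45, -6)))) = Add(-3, Add(Mul(Rational(1, 3), o), Mul(-1, -51))) = Add(-3, Add(Mul(Rational(1, 3), o), 51)) = Add(-3, Add(51, Mul(Rational(1, 3), o))) = Add(48, Mul(Rational(1, 3), o)))
Pow(Add(206638, Function('g')(m)), Rational(1, 2)) = Pow(Add(206638, Add(48, Mul(Rational(1, 3), 245))), Rational(1, 2)) = Pow(Add(206638, Add(48, Rational(245, 3))), Rational(1, 2)) = Pow(Add(206638, Rational(389, 3)), Rational(1, 2)) = Pow(Rational(620303, 3), Rational(1, 2)) = Mul(Rational(1, 3), Pow(1860909, Rational(1, 2)))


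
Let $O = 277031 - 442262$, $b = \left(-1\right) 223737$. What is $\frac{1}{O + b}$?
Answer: $- \frac{1}{388968} \approx -2.5709 \cdot 10^{-6}$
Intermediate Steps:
$b = -223737$
$O = -165231$ ($O = 277031 - 442262 = -165231$)
$\frac{1}{O + b} = \frac{1}{-165231 - 223737} = \frac{1}{-388968} = - \frac{1}{388968}$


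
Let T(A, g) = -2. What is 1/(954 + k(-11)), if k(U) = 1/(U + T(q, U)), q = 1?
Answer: 13/12401 ≈ 0.0010483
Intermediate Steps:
k(U) = 1/(-2 + U) (k(U) = 1/(U - 2) = 1/(-2 + U))
1/(954 + k(-11)) = 1/(954 + 1/(-2 - 11)) = 1/(954 + 1/(-13)) = 1/(954 - 1/13) = 1/(12401/13) = 13/12401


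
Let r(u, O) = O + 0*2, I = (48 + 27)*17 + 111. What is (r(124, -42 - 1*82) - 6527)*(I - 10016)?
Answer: 57398130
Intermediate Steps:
I = 1386 (I = 75*17 + 111 = 1275 + 111 = 1386)
r(u, O) = O (r(u, O) = O + 0 = O)
(r(124, -42 - 1*82) - 6527)*(I - 10016) = ((-42 - 1*82) - 6527)*(1386 - 10016) = ((-42 - 82) - 6527)*(-8630) = (-124 - 6527)*(-8630) = -6651*(-8630) = 57398130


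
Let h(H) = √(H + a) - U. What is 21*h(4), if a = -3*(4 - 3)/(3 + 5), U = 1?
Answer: -21 + 21*√58/4 ≈ 18.983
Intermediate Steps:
a = -3/8 (a = -3/(8/1) = -3/(8*1) = -3/8 ≈ -0.37500)
h(H) = -1 + √(-3/8 + H) (h(H) = √(H - 3/8) - 1*1 = √(-3/8 + H) - 1 = -1 + √(-3/8 + H))
21*h(4) = 21*(-1 + √(-6 + 16*4)/4) = 21*(-1 + √(-6 + 64)/4) = 21*(-1 + √58/4) = -21 + 21*√58/4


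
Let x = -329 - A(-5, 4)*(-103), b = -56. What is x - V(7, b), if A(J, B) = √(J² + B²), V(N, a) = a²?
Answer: -3465 + 103*√41 ≈ -2805.5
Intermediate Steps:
A(J, B) = √(B² + J²)
x = -329 + 103*√41 (x = -329 - √(4² + (-5)²)*(-103) = -329 - √(16 + 25)*(-103) = -329 - √41*(-103) = -329 - (-103)*√41 = -329 + 103*√41 ≈ 330.52)
x - V(7, b) = (-329 + 103*√41) - 1*(-56)² = (-329 + 103*√41) - 1*3136 = (-329 + 103*√41) - 3136 = -3465 + 103*√41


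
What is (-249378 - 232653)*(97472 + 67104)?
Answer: -79330733856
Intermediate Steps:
(-249378 - 232653)*(97472 + 67104) = -482031*164576 = -79330733856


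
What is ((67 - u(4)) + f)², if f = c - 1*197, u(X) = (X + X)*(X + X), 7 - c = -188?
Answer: 1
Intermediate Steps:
c = 195 (c = 7 - 1*(-188) = 7 + 188 = 195)
u(X) = 4*X² (u(X) = (2*X)*(2*X) = 4*X²)
f = -2 (f = 195 - 1*197 = 195 - 197 = -2)
((67 - u(4)) + f)² = ((67 - 4*4²) - 2)² = ((67 - 4*16) - 2)² = ((67 - 1*64) - 2)² = ((67 - 64) - 2)² = (3 - 2)² = 1² = 1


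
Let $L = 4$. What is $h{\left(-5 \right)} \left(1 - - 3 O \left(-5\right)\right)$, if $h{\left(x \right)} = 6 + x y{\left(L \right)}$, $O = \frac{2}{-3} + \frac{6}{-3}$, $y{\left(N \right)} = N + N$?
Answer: $-1394$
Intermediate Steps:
$y{\left(N \right)} = 2 N$
$O = - \frac{8}{3}$ ($O = 2 \left(- \frac{1}{3}\right) + 6 \left(- \frac{1}{3}\right) = - \frac{2}{3} - 2 = - \frac{8}{3} \approx -2.6667$)
$h{\left(x \right)} = 6 + 8 x$ ($h{\left(x \right)} = 6 + x 2 \cdot 4 = 6 + x 8 = 6 + 8 x$)
$h{\left(-5 \right)} \left(1 - - 3 O \left(-5\right)\right) = \left(6 + 8 \left(-5\right)\right) \left(1 - \left(-3\right) \left(- \frac{8}{3}\right) \left(-5\right)\right) = \left(6 - 40\right) \left(1 - 8 \left(-5\right)\right) = - 34 \left(1 - -40\right) = - 34 \left(1 + 40\right) = \left(-34\right) 41 = -1394$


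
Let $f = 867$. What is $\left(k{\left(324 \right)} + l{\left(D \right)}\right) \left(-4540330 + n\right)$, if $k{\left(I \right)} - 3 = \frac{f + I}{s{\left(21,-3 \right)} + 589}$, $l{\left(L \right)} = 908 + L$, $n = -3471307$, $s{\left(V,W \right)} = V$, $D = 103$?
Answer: $- \frac{4965059809647}{610} \approx -8.1394 \cdot 10^{9}$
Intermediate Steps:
$k{\left(I \right)} = \frac{2697}{610} + \frac{I}{610}$ ($k{\left(I \right)} = 3 + \frac{867 + I}{21 + 589} = 3 + \frac{867 + I}{610} = 3 + \left(867 + I\right) \frac{1}{610} = 3 + \left(\frac{867}{610} + \frac{I}{610}\right) = \frac{2697}{610} + \frac{I}{610}$)
$\left(k{\left(324 \right)} + l{\left(D \right)}\right) \left(-4540330 + n\right) = \left(\left(\frac{2697}{610} + \frac{1}{610} \cdot 324\right) + \left(908 + 103\right)\right) \left(-4540330 - 3471307\right) = \left(\left(\frac{2697}{610} + \frac{162}{305}\right) + 1011\right) \left(-8011637\right) = \left(\frac{3021}{610} + 1011\right) \left(-8011637\right) = \frac{619731}{610} \left(-8011637\right) = - \frac{4965059809647}{610}$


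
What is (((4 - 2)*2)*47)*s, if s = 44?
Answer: 8272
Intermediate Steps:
(((4 - 2)*2)*47)*s = (((4 - 2)*2)*47)*44 = ((2*2)*47)*44 = (4*47)*44 = 188*44 = 8272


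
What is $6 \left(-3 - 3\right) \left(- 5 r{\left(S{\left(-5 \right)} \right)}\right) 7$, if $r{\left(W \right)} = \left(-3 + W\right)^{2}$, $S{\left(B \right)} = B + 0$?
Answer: $80640$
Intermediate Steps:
$S{\left(B \right)} = B$
$6 \left(-3 - 3\right) \left(- 5 r{\left(S{\left(-5 \right)} \right)}\right) 7 = 6 \left(-3 - 3\right) \left(- 5 \left(-3 - 5\right)^{2}\right) 7 = 6 \left(-6\right) \left(- 5 \left(-8\right)^{2}\right) 7 = - 36 \left(\left(-5\right) 64\right) 7 = \left(-36\right) \left(-320\right) 7 = 11520 \cdot 7 = 80640$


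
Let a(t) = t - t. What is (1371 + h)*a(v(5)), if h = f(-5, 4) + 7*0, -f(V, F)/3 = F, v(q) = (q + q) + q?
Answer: 0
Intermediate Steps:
v(q) = 3*q (v(q) = 2*q + q = 3*q)
f(V, F) = -3*F
a(t) = 0
h = -12 (h = -3*4 + 7*0 = -12 + 0 = -12)
(1371 + h)*a(v(5)) = (1371 - 12)*0 = 1359*0 = 0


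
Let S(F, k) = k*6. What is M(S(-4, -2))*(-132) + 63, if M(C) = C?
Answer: 1647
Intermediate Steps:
S(F, k) = 6*k
M(S(-4, -2))*(-132) + 63 = (6*(-2))*(-132) + 63 = -12*(-132) + 63 = 1584 + 63 = 1647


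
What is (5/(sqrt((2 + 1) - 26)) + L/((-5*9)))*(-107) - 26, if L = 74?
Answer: 6748/45 + 535*I*sqrt(23)/23 ≈ 149.96 + 111.56*I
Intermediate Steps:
(5/(sqrt((2 + 1) - 26)) + L/((-5*9)))*(-107) - 26 = (5/(sqrt((2 + 1) - 26)) + 74/((-5*9)))*(-107) - 26 = (5/(sqrt(3 - 26)) + 74/(-45))*(-107) - 26 = (5/(sqrt(-23)) + 74*(-1/45))*(-107) - 26 = (5/((I*sqrt(23))) - 74/45)*(-107) - 26 = (5*(-I*sqrt(23)/23) - 74/45)*(-107) - 26 = (-5*I*sqrt(23)/23 - 74/45)*(-107) - 26 = (-74/45 - 5*I*sqrt(23)/23)*(-107) - 26 = (7918/45 + 535*I*sqrt(23)/23) - 26 = 6748/45 + 535*I*sqrt(23)/23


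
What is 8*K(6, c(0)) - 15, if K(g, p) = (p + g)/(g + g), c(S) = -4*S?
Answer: -11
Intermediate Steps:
K(g, p) = (g + p)/(2*g) (K(g, p) = (g + p)/((2*g)) = (g + p)*(1/(2*g)) = (g + p)/(2*g))
8*K(6, c(0)) - 15 = 8*((½)*(6 - 4*0)/6) - 15 = 8*((½)*(⅙)*(6 + 0)) - 15 = 8*((½)*(⅙)*6) - 15 = 8*(½) - 15 = 4 - 15 = -11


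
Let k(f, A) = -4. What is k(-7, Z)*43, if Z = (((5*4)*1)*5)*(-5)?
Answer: -172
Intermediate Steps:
Z = -500 (Z = ((20*1)*5)*(-5) = (20*5)*(-5) = 100*(-5) = -500)
k(-7, Z)*43 = -4*43 = -172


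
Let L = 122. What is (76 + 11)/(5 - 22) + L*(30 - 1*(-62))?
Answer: 190721/17 ≈ 11219.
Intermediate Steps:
(76 + 11)/(5 - 22) + L*(30 - 1*(-62)) = (76 + 11)/(5 - 22) + 122*(30 - 1*(-62)) = 87/(-17) + 122*(30 + 62) = 87*(-1/17) + 122*92 = -87/17 + 11224 = 190721/17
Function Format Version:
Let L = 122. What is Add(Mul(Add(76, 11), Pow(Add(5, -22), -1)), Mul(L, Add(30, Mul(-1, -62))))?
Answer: Rational(190721, 17) ≈ 11219.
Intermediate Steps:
Add(Mul(Add(76, 11), Pow(Add(5, -22), -1)), Mul(L, Add(30, Mul(-1, -62)))) = Add(Mul(Add(76, 11), Pow(Add(5, -22), -1)), Mul(122, Add(30, Mul(-1, -62)))) = Add(Mul(87, Pow(-17, -1)), Mul(122, Add(30, 62))) = Add(Mul(87, Rational(-1, 17)), Mul(122, 92)) = Add(Rational(-87, 17), 11224) = Rational(190721, 17)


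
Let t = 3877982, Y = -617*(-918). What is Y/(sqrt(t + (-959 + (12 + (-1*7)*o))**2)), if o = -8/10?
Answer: 2832030*sqrt(119105399)/119105399 ≈ 259.50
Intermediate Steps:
Y = 566406
o = -4/5 (o = -8*1/10 = -4/5 ≈ -0.80000)
Y/(sqrt(t + (-959 + (12 + (-1*7)*o))**2)) = 566406/(sqrt(3877982 + (-959 + (12 - 1*7*(-4/5)))**2)) = 566406/(sqrt(3877982 + (-959 + (12 - 7*(-4/5)))**2)) = 566406/(sqrt(3877982 + (-959 + (12 + 28/5))**2)) = 566406/(sqrt(3877982 + (-959 + 88/5)**2)) = 566406/(sqrt(3877982 + (-4707/5)**2)) = 566406/(sqrt(3877982 + 22155849/25)) = 566406/(sqrt(119105399/25)) = 566406/((sqrt(119105399)/5)) = 566406*(5*sqrt(119105399)/119105399) = 2832030*sqrt(119105399)/119105399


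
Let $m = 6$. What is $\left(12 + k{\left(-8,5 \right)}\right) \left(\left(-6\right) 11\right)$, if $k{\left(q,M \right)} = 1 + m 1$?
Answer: $-1254$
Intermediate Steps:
$k{\left(q,M \right)} = 7$ ($k{\left(q,M \right)} = 1 + 6 \cdot 1 = 1 + 6 = 7$)
$\left(12 + k{\left(-8,5 \right)}\right) \left(\left(-6\right) 11\right) = \left(12 + 7\right) \left(\left(-6\right) 11\right) = 19 \left(-66\right) = -1254$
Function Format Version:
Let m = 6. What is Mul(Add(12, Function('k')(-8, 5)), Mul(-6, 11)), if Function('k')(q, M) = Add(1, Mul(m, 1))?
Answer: -1254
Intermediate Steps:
Function('k')(q, M) = 7 (Function('k')(q, M) = Add(1, Mul(6, 1)) = Add(1, 6) = 7)
Mul(Add(12, Function('k')(-8, 5)), Mul(-6, 11)) = Mul(Add(12, 7), Mul(-6, 11)) = Mul(19, -66) = -1254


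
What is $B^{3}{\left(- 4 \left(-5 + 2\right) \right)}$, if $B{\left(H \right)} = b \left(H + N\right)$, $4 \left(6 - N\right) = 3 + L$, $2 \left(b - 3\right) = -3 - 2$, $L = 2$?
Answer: $\frac{300763}{512} \approx 587.43$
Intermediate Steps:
$b = \frac{1}{2}$ ($b = 3 + \frac{-3 - 2}{2} = 3 + \frac{1}{2} \left(-5\right) = 3 - \frac{5}{2} = \frac{1}{2} \approx 0.5$)
$N = \frac{19}{4}$ ($N = 6 - \frac{3 + 2}{4} = 6 - \frac{5}{4} = \frac{19}{4} \approx 4.75$)
$B{\left(H \right)} = \frac{19}{8} + \frac{H}{2}$ ($B{\left(H \right)} = \frac{H + \frac{19}{4}}{2} = \frac{\frac{19}{4} + H}{2} = \frac{19}{8} + \frac{H}{2}$)
$B^{3}{\left(- 4 \left(-5 + 2\right) \right)} = \left(\frac{19}{8} + \frac{\left(-4\right) \left(-5 + 2\right)}{2}\right)^{3} = \left(\frac{19}{8} + \frac{\left(-4\right) \left(-3\right)}{2}\right)^{3} = \left(\frac{19}{8} + \frac{1}{2} \cdot 12\right)^{3} = \left(\frac{19}{8} + 6\right)^{3} = \left(\frac{67}{8}\right)^{3} = \frac{300763}{512}$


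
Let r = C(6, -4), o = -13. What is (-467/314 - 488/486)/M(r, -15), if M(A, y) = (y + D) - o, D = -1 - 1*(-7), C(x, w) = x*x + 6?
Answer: -190097/305208 ≈ -0.62284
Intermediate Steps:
C(x, w) = 6 + x**2 (C(x, w) = x**2 + 6 = 6 + x**2)
D = 6 (D = -1 + 7 = 6)
r = 42 (r = 6 + 6**2 = 6 + 36 = 42)
M(A, y) = 19 + y (M(A, y) = (y + 6) - 1*(-13) = (6 + y) + 13 = 19 + y)
(-467/314 - 488/486)/M(r, -15) = (-467/314 - 488/486)/(19 - 15) = (-467*1/314 - 488*1/486)/4 = (-467/314 - 244/243)*(1/4) = -190097/76302*1/4 = -190097/305208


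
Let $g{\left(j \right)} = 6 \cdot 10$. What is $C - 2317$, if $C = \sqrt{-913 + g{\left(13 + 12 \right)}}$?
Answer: $-2317 + i \sqrt{853} \approx -2317.0 + 29.206 i$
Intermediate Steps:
$g{\left(j \right)} = 60$
$C = i \sqrt{853}$ ($C = \sqrt{-913 + 60} = \sqrt{-853} = i \sqrt{853} \approx 29.206 i$)
$C - 2317 = i \sqrt{853} - 2317 = -2317 + i \sqrt{853}$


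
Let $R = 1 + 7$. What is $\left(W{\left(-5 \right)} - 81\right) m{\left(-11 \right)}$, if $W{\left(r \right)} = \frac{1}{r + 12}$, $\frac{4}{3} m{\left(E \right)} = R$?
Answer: $- \frac{3396}{7} \approx -485.14$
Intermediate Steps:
$R = 8$
$m{\left(E \right)} = 6$ ($m{\left(E \right)} = \frac{3}{4} \cdot 8 = 6$)
$W{\left(r \right)} = \frac{1}{12 + r}$
$\left(W{\left(-5 \right)} - 81\right) m{\left(-11 \right)} = \left(\frac{1}{12 - 5} - 81\right) 6 = \left(\frac{1}{7} - 81\right) 6 = \left(- \frac{566}{7}\right) 6 = - \frac{3396}{7}$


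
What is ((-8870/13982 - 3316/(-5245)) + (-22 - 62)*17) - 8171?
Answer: -351974243624/36667795 ≈ -9599.0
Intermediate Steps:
((-8870/13982 - 3316/(-5245)) + (-22 - 62)*17) - 8171 = ((-8870*1/13982 - 3316*(-1/5245)) - 84*17) - 8171 = ((-4435/6991 + 3316/5245) - 1428) - 8171 = (-79419/36667795 - 1428) - 8171 = -52361690679/36667795 - 8171 = -351974243624/36667795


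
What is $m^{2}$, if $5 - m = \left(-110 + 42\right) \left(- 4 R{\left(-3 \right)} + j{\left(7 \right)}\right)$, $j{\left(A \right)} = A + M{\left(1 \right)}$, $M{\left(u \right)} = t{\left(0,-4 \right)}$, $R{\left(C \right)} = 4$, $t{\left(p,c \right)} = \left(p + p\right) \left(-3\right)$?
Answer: $368449$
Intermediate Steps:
$t{\left(p,c \right)} = - 6 p$ ($t{\left(p,c \right)} = 2 p \left(-3\right) = - 6 p$)
$M{\left(u \right)} = 0$ ($M{\left(u \right)} = \left(-6\right) 0 = 0$)
$j{\left(A \right)} = A$ ($j{\left(A \right)} = A + 0 = A$)
$m = -607$ ($m = 5 - \left(-110 + 42\right) \left(\left(-4\right) 4 + 7\right) = 5 - - 68 \left(-16 + 7\right) = 5 - \left(-68\right) \left(-9\right) = 5 - 612 = -607$)
$m^{2} = \left(-607\right)^{2} = 368449$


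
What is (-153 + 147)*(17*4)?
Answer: -408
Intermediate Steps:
(-153 + 147)*(17*4) = -6*68 = -408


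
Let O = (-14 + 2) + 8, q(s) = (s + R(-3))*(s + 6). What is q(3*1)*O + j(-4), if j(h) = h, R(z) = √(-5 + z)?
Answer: -112 - 72*I*√2 ≈ -112.0 - 101.82*I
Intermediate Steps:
q(s) = (6 + s)*(s + 2*I*√2) (q(s) = (s + √(-5 - 3))*(s + 6) = (s + √(-8))*(6 + s) = (s + 2*I*√2)*(6 + s) = (6 + s)*(s + 2*I*√2))
O = -4 (O = -12 + 8 = -4)
q(3*1)*O + j(-4) = ((3*1)² + 6*(3*1) + 12*I*√2 + 2*I*(3*1)*√2)*(-4) - 4 = (3² + 6*3 + 12*I*√2 + 2*I*3*√2)*(-4) - 4 = (9 + 18 + 12*I*√2 + 6*I*√2)*(-4) - 4 = (27 + 18*I*√2)*(-4) - 4 = (-108 - 72*I*√2) - 4 = -112 - 72*I*√2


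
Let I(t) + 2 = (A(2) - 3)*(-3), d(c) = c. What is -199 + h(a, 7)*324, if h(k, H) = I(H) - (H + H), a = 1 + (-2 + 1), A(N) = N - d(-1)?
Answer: -5383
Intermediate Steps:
A(N) = 1 + N (A(N) = N - 1*(-1) = N + 1 = 1 + N)
I(t) = -2 (I(t) = -2 + ((1 + 2) - 3)*(-3) = -2 + (3 - 3)*(-3) = -2 + 0*(-3) = -2 + 0 = -2)
a = 0 (a = 1 - 1 = 0)
h(k, H) = -2 - 2*H (h(k, H) = -2 - (H + H) = -2 - 2*H)
-199 + h(a, 7)*324 = -199 + (-2 - 2*7)*324 = -199 + (-2 - 14)*324 = -199 - 16*324 = -199 - 5184 = -5383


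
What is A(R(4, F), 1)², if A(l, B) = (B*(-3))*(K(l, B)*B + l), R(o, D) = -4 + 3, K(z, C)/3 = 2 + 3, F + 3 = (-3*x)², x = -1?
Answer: 1764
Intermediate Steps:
F = 6 (F = -3 + (-3*(-1))² = -3 + 3² = -3 + 9 = 6)
K(z, C) = 15 (K(z, C) = 3*(2 + 3) = 3*5 = 15)
R(o, D) = -1
A(l, B) = -3*B*(l + 15*B) (A(l, B) = (B*(-3))*(15*B + l) = (-3*B)*(l + 15*B) = -3*B*(l + 15*B))
A(R(4, F), 1)² = (-3*1*(-1 + 15*1))² = (-3*1*(-1 + 15))² = (-3*1*14)² = (-42)² = 1764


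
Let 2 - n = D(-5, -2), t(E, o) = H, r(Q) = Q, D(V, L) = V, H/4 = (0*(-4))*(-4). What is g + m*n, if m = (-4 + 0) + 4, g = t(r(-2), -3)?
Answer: 0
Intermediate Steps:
H = 0 (H = 4*((0*(-4))*(-4)) = 4*(0*(-4)) = 4*0 = 0)
t(E, o) = 0
g = 0
n = 7 (n = 2 - 1*(-5) = 2 + 5 = 7)
m = 0 (m = -4 + 4 = 0)
g + m*n = 0 + 0*7 = 0 + 0 = 0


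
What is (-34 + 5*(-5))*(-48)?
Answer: 2832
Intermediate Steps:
(-34 + 5*(-5))*(-48) = (-34 - 25)*(-48) = -59*(-48) = 2832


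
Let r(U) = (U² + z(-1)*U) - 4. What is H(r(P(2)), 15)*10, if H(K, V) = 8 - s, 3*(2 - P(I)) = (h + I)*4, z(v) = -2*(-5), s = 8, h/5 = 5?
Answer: 0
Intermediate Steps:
h = 25 (h = 5*5 = 25)
z(v) = 10
P(I) = -94/3 - 4*I/3 (P(I) = 2 - (25 + I)*4/3 = 2 - (100 + 4*I)/3 = 2 + (-100/3 - 4*I/3) = -94/3 - 4*I/3)
r(U) = -4 + U² + 10*U (r(U) = (U² + 10*U) - 4 = -4 + U² + 10*U)
H(K, V) = 0 (H(K, V) = 8 - 1*8 = 8 - 8 = 0)
H(r(P(2)), 15)*10 = 0*10 = 0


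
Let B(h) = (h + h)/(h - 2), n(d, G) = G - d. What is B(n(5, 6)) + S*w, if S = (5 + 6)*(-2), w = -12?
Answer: 262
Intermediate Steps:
S = -22 (S = 11*(-2) = -22)
B(h) = 2*h/(-2 + h) (B(h) = (2*h)/(-2 + h) = 2*h/(-2 + h))
B(n(5, 6)) + S*w = 2*(6 - 1*5)/(-2 + (6 - 1*5)) - 22*(-12) = 2*(6 - 5)/(-2 + (6 - 5)) + 264 = 2*1/(-2 + 1) + 264 = 2*1/(-1) + 264 = 2*1*(-1) + 264 = -2 + 264 = 262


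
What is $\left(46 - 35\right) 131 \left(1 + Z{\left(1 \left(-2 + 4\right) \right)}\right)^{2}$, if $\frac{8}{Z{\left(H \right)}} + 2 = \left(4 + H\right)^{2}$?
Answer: $\frac{635481}{289} \approx 2198.9$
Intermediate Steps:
$Z{\left(H \right)} = \frac{8}{-2 + \left(4 + H\right)^{2}}$
$\left(46 - 35\right) 131 \left(1 + Z{\left(1 \left(-2 + 4\right) \right)}\right)^{2} = \left(46 - 35\right) 131 \left(1 + \frac{8}{-2 + \left(4 + 1 \left(-2 + 4\right)\right)^{2}}\right)^{2} = 11 \cdot 131 \left(1 + \frac{8}{-2 + \left(4 + 1 \cdot 2\right)^{2}}\right)^{2} = 1441 \left(1 + \frac{8}{-2 + \left(4 + 2\right)^{2}}\right)^{2} = 1441 \left(1 + \frac{8}{-2 + 6^{2}}\right)^{2} = 1441 \left(1 + \frac{8}{-2 + 36}\right)^{2} = 1441 \left(1 + \frac{8}{34}\right)^{2} = 1441 \left(1 + 8 \cdot \frac{1}{34}\right)^{2} = 1441 \left(1 + \frac{4}{17}\right)^{2} = 1441 \left(\frac{21}{17}\right)^{2} = 1441 \cdot \frac{441}{289} = \frac{635481}{289}$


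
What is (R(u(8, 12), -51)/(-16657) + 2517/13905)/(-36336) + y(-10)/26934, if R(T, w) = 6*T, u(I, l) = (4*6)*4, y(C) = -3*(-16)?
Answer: 22391873500753/12593117237219280 ≈ 0.0017781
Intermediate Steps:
y(C) = 48 (y(C) = -1*(-48) = 48)
u(I, l) = 96 (u(I, l) = 24*4 = 96)
(R(u(8, 12), -51)/(-16657) + 2517/13905)/(-36336) + y(-10)/26934 = ((6*96)/(-16657) + 2517/13905)/(-36336) + 48/26934 = (576*(-1/16657) + 2517*(1/13905))*(-1/36336) + 48*(1/26934) = (-576/16657 + 839/4635)*(-1/36336) + 8/4489 = (11305463/77205195)*(-1/36336) + 8/4489 = -11305463/2805327965520 + 8/4489 = 22391873500753/12593117237219280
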